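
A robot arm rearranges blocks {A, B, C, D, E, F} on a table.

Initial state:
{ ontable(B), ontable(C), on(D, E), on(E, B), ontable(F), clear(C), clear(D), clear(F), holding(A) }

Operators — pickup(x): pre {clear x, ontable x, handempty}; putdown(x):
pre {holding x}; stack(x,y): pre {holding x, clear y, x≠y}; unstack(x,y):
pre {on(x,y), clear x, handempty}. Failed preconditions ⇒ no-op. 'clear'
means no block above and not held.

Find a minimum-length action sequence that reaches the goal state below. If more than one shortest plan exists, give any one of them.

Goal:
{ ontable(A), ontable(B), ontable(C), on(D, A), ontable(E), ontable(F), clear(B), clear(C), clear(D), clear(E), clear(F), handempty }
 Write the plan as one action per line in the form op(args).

putdown(A)
unstack(D, E)
stack(D, A)
unstack(E, B)
putdown(E)

step 1 (putdown(A)): towers=[A; B/E/D; C; F] holding=-
step 2 (unstack(D, E)): towers=[A; B/E; C; F] holding=D
step 3 (stack(D, A)): towers=[A/D; B/E; C; F] holding=-
step 4 (unstack(E, B)): towers=[A/D; B; C; F] holding=E
step 5 (putdown(E)): towers=[A/D; B; C; E; F] holding=-
goal check: towers=[A/D; B; C; E; F] holding=- — reached (length 5, optimal by BFS)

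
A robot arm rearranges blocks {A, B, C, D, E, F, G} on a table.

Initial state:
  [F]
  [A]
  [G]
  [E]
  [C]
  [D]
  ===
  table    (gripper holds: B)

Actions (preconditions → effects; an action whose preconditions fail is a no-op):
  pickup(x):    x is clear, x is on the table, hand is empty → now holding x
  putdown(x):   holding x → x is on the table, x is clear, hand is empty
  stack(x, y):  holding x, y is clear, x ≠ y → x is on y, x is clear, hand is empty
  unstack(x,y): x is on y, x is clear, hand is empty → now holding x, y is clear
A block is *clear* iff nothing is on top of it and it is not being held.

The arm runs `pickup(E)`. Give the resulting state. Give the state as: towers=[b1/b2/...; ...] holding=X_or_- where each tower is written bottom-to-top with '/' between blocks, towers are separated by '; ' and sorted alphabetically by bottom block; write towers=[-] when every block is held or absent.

towers=[D/C/E/G/A/F] holding=B

before: towers=[D/C/E/G/A/F] holding=B
pre[pickup(E)]: clear(E) fail, ontable(E) fail, handempty fail
clear(E), ontable(E), handempty unmet → pickup(E) is a no-op
after:  towers=[D/C/E/G/A/F] holding=B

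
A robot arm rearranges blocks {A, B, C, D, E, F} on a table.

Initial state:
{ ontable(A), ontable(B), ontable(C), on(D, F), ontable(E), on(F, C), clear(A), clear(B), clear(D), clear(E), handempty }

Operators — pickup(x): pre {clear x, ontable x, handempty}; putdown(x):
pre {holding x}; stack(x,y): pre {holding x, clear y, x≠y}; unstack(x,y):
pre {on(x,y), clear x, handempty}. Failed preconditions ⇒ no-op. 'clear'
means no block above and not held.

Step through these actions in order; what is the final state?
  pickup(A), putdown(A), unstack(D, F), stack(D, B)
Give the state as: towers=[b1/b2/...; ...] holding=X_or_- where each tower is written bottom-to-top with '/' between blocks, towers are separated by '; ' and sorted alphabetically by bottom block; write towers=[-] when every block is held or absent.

towers=[A; B/D; C/F; E] holding=-

step 1 (pickup(A)): towers=[B; C/F/D; E] holding=A
step 2 (putdown(A)): towers=[A; B; C/F/D; E] holding=-
step 3 (unstack(D, F)): towers=[A; B; C/F; E] holding=D
step 4 (stack(D, B)): towers=[A; B/D; C/F; E] holding=-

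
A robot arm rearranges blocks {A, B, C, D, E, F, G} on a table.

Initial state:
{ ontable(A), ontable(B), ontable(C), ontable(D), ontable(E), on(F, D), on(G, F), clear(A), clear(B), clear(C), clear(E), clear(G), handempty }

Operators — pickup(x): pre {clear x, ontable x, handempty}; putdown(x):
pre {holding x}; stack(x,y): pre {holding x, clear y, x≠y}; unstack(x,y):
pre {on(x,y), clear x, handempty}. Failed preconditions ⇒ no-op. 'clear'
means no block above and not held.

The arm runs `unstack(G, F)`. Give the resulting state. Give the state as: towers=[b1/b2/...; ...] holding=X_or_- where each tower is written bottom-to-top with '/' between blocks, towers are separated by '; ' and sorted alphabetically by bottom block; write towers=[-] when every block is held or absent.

towers=[A; B; C; D/F; E] holding=G

before: towers=[A; B; C; D/F/G; E] holding=-
pre[unstack(G, F)]: on(G,F) yes, clear(G) yes, handempty yes
all met → apply unstack(G, F)
after:  towers=[A; B; C; D/F; E] holding=G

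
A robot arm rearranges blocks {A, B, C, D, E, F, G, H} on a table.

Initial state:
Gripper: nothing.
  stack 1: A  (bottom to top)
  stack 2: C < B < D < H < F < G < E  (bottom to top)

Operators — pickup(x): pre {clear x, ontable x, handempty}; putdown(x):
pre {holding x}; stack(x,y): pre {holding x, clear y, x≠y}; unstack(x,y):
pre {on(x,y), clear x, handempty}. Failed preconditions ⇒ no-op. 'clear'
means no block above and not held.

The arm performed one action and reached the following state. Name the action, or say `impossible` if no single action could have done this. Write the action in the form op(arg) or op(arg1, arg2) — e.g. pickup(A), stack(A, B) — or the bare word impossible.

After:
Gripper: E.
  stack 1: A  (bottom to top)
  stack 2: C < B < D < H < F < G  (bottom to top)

target: towers=[A; C/B/D/H/F/G] holding=E
         pickup(A) → towers=[C/B/D/H/F/G/E] holding=A
     unstack(E, G) → towers=[A; C/B/D/H/F/G] holding=E  ← match

unstack(E, G)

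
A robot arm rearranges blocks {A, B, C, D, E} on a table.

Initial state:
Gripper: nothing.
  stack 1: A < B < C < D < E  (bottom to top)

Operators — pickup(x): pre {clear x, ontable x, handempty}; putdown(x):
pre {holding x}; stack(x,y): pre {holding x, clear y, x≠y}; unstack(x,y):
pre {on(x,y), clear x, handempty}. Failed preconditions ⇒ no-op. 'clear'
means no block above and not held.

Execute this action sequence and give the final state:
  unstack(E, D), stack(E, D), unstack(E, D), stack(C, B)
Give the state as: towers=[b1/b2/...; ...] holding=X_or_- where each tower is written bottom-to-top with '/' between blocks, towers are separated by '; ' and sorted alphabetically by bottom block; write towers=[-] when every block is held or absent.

towers=[A/B/C/D] holding=E

step 1 (unstack(E, D)): towers=[A/B/C/D] holding=E
step 2 (stack(E, D)): towers=[A/B/C/D/E] holding=-
step 3 (unstack(E, D)): towers=[A/B/C/D] holding=E
step 4 (stack(C, B)) [no-op]: towers=[A/B/C/D] holding=E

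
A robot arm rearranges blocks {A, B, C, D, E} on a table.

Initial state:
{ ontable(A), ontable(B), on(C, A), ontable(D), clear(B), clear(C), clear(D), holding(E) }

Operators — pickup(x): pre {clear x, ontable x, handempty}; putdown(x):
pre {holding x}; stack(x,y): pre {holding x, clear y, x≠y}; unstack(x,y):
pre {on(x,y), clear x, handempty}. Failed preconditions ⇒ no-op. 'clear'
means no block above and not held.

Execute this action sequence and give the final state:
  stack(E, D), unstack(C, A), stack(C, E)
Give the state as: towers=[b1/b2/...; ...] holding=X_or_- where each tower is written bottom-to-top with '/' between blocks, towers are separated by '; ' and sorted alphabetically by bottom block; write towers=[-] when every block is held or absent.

step 1 (stack(E, D)): towers=[A/C; B; D/E] holding=-
step 2 (unstack(C, A)): towers=[A; B; D/E] holding=C
step 3 (stack(C, E)): towers=[A; B; D/E/C] holding=-

towers=[A; B; D/E/C] holding=-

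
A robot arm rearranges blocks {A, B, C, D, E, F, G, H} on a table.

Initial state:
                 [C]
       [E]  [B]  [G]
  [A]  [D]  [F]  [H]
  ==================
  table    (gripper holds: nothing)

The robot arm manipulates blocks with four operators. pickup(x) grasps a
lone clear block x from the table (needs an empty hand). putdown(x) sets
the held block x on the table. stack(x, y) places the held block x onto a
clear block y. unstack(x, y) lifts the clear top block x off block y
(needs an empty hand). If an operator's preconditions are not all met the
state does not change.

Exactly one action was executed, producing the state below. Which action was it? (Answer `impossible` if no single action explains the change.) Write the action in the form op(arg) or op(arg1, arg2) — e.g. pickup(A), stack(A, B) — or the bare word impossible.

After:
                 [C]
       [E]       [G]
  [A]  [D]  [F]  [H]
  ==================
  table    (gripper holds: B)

target: towers=[A; D/E; F; H/G/C] holding=B
         pickup(A) → towers=[D/E; F/B; H/G/C] holding=A
     unstack(E, D) → towers=[A; D; F/B; H/G/C] holding=E
     unstack(B, F) → towers=[A; D/E; F; H/G/C] holding=B  ← match
     unstack(C, G) → towers=[A; D/E; F/B; H/G] holding=C

unstack(B, F)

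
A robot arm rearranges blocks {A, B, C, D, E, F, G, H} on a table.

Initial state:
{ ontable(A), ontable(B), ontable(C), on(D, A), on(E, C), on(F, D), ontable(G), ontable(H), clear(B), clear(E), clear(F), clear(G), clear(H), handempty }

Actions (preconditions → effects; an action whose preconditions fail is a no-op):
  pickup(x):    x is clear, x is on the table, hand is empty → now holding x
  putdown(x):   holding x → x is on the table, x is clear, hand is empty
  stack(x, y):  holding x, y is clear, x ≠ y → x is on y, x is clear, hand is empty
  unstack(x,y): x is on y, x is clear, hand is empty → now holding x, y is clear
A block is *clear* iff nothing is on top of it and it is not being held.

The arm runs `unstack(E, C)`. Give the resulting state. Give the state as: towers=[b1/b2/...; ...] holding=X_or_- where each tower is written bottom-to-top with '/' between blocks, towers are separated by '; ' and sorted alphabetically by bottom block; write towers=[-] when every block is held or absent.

towers=[A/D/F; B; C; G; H] holding=E

before: towers=[A/D/F; B; C/E; G; H] holding=-
pre[unstack(E, C)]: on(E,C) yes, clear(E) yes, handempty yes
all met → apply unstack(E, C)
after:  towers=[A/D/F; B; C; G; H] holding=E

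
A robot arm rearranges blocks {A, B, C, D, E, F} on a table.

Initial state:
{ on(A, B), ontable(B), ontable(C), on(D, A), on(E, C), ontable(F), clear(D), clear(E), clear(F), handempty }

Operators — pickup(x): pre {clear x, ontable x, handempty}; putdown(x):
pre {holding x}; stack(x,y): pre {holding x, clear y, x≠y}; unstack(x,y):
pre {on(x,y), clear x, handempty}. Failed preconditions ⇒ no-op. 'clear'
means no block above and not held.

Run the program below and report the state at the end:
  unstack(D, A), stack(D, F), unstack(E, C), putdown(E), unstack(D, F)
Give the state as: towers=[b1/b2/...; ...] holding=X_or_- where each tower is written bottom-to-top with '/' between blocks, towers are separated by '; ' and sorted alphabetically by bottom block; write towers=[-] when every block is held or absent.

step 1 (unstack(D, A)): towers=[B/A; C/E; F] holding=D
step 2 (stack(D, F)): towers=[B/A; C/E; F/D] holding=-
step 3 (unstack(E, C)): towers=[B/A; C; F/D] holding=E
step 4 (putdown(E)): towers=[B/A; C; E; F/D] holding=-
step 5 (unstack(D, F)): towers=[B/A; C; E; F] holding=D

towers=[B/A; C; E; F] holding=D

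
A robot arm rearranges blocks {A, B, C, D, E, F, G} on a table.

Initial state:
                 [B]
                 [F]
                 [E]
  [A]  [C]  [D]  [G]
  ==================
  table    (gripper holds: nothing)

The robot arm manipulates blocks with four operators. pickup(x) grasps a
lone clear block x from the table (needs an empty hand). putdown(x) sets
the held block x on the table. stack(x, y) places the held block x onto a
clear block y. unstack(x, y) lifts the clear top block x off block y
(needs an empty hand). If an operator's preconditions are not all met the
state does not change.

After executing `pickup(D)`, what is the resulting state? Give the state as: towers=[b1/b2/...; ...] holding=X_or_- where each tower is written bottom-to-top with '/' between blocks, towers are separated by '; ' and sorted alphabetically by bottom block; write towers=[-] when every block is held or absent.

before: towers=[A; C; D; G/E/F/B] holding=-
pre[pickup(D)]: clear(D) yes, ontable(D) yes, handempty yes
all met → apply pickup(D)
after:  towers=[A; C; G/E/F/B] holding=D

towers=[A; C; G/E/F/B] holding=D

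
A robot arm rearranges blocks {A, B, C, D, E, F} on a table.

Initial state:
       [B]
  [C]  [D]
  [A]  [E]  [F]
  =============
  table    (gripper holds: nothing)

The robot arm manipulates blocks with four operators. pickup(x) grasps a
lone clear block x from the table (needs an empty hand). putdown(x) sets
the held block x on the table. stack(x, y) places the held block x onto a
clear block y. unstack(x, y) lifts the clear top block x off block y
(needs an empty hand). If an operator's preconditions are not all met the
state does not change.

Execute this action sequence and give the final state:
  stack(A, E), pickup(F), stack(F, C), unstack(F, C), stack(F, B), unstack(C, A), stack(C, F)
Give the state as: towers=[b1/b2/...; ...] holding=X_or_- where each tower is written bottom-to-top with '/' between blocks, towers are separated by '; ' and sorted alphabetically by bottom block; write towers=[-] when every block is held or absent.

step 1 (stack(A, E)) [no-op]: towers=[A/C; E/D/B; F] holding=-
step 2 (pickup(F)): towers=[A/C; E/D/B] holding=F
step 3 (stack(F, C)): towers=[A/C/F; E/D/B] holding=-
step 4 (unstack(F, C)): towers=[A/C; E/D/B] holding=F
step 5 (stack(F, B)): towers=[A/C; E/D/B/F] holding=-
step 6 (unstack(C, A)): towers=[A; E/D/B/F] holding=C
step 7 (stack(C, F)): towers=[A; E/D/B/F/C] holding=-

towers=[A; E/D/B/F/C] holding=-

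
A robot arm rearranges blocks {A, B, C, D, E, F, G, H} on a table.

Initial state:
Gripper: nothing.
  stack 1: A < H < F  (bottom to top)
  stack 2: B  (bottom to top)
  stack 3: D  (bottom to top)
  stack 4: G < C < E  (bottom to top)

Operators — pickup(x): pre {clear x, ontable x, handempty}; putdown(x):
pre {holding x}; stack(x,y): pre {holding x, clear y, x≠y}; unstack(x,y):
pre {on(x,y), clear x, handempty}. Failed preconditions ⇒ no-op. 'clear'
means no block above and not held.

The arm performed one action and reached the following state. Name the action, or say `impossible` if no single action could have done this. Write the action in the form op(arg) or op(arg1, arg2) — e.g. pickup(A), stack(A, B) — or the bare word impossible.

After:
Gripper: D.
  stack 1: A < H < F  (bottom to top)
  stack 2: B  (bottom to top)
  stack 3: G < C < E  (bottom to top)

target: towers=[A/H/F; B; G/C/E] holding=D
     unstack(E, C) → towers=[A/H/F; B; D; G/C] holding=E
         pickup(B) → towers=[A/H/F; D; G/C/E] holding=B
     unstack(F, H) → towers=[A/H; B; D; G/C/E] holding=F
         pickup(D) → towers=[A/H/F; B; G/C/E] holding=D  ← match

pickup(D)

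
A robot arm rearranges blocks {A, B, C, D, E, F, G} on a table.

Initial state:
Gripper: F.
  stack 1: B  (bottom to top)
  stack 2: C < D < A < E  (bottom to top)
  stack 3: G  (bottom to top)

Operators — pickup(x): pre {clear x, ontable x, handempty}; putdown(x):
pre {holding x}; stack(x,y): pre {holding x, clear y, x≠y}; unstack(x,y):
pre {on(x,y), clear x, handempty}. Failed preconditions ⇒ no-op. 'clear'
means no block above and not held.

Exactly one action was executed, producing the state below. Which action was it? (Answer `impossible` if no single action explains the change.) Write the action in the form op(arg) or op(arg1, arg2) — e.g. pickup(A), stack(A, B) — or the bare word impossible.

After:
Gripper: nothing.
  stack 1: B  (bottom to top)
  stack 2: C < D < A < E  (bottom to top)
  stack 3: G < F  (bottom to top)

target: towers=[B; C/D/A/E; G/F] holding=-
        putdown(F) → towers=[B; C/D/A/E; F; G] holding=-
       stack(F, B) → towers=[B/F; C/D/A/E; G] holding=-
       stack(F, G) → towers=[B; C/D/A/E; G/F] holding=-  ← match
       stack(F, E) → towers=[B; C/D/A/E/F; G] holding=-

stack(F, G)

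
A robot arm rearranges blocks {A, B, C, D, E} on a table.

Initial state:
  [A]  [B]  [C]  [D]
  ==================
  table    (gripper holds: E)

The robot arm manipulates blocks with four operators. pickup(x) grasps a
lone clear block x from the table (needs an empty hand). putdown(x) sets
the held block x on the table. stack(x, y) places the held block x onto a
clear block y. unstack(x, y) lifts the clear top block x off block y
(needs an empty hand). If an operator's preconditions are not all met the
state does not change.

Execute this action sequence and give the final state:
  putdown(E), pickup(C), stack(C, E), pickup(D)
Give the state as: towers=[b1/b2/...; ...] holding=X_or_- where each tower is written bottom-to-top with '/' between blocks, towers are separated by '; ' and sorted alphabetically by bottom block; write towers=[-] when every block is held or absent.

towers=[A; B; E/C] holding=D

step 1 (putdown(E)): towers=[A; B; C; D; E] holding=-
step 2 (pickup(C)): towers=[A; B; D; E] holding=C
step 3 (stack(C, E)): towers=[A; B; D; E/C] holding=-
step 4 (pickup(D)): towers=[A; B; E/C] holding=D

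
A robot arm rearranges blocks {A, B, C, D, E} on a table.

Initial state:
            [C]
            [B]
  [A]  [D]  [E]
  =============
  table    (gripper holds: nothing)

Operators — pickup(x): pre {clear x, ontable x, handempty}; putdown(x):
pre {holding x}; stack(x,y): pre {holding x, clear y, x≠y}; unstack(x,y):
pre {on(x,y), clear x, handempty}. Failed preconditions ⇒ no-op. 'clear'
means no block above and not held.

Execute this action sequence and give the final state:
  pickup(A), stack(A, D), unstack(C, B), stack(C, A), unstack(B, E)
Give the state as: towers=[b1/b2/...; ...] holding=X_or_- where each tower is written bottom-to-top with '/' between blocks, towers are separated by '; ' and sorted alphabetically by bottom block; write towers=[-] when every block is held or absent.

step 1 (pickup(A)): towers=[D; E/B/C] holding=A
step 2 (stack(A, D)): towers=[D/A; E/B/C] holding=-
step 3 (unstack(C, B)): towers=[D/A; E/B] holding=C
step 4 (stack(C, A)): towers=[D/A/C; E/B] holding=-
step 5 (unstack(B, E)): towers=[D/A/C; E] holding=B

towers=[D/A/C; E] holding=B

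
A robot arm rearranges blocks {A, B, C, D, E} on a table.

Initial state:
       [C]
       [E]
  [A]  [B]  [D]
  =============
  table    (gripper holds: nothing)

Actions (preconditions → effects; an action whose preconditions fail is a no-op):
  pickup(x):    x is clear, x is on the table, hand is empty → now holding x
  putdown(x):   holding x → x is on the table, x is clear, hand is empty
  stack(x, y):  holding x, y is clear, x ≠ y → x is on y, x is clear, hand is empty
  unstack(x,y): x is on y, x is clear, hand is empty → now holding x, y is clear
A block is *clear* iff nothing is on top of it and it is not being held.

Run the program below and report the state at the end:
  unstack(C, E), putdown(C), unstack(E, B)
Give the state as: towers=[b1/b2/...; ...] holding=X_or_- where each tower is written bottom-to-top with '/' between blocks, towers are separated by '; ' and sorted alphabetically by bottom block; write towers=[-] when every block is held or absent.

step 1 (unstack(C, E)): towers=[A; B/E; D] holding=C
step 2 (putdown(C)): towers=[A; B/E; C; D] holding=-
step 3 (unstack(E, B)): towers=[A; B; C; D] holding=E

towers=[A; B; C; D] holding=E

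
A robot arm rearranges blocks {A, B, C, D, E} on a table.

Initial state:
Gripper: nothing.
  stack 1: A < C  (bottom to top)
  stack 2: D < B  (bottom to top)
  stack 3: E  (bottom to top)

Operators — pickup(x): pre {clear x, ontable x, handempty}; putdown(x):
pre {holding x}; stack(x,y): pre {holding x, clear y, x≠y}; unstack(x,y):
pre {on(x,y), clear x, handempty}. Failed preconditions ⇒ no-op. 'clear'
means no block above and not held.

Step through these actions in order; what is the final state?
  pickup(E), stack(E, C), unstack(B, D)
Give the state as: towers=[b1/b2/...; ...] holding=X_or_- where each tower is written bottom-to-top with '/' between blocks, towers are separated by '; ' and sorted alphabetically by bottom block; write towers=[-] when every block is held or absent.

step 1 (pickup(E)): towers=[A/C; D/B] holding=E
step 2 (stack(E, C)): towers=[A/C/E; D/B] holding=-
step 3 (unstack(B, D)): towers=[A/C/E; D] holding=B

towers=[A/C/E; D] holding=B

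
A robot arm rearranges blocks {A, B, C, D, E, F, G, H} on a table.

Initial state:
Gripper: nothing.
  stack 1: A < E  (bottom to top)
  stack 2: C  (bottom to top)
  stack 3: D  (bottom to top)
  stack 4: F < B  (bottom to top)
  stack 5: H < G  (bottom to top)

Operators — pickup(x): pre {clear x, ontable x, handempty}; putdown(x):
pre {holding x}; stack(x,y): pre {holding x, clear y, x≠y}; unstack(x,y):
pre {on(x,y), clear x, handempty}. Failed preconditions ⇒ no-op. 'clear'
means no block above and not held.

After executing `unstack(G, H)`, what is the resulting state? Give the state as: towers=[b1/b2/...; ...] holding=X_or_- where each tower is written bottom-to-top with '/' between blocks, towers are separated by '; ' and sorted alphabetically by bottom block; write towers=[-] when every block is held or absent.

before: towers=[A/E; C; D; F/B; H/G] holding=-
pre[unstack(G, H)]: on(G,H) yes, clear(G) yes, handempty yes
all met → apply unstack(G, H)
after:  towers=[A/E; C; D; F/B; H] holding=G

towers=[A/E; C; D; F/B; H] holding=G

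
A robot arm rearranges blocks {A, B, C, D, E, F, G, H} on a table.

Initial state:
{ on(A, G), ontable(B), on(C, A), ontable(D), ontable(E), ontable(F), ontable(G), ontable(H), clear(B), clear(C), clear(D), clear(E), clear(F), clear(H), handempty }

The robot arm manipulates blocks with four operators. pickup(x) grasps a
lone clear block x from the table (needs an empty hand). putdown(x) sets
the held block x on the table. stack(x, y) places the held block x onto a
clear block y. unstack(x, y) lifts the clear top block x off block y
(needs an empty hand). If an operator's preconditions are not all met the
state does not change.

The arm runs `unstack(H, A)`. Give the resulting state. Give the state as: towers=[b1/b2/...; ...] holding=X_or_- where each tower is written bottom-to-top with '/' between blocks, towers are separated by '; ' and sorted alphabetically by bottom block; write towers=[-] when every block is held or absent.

towers=[B; D; E; F; G/A/C; H] holding=-

before: towers=[B; D; E; F; G/A/C; H] holding=-
pre[unstack(H, A)]: on(H,A) no, clear(H) yes, handempty yes
on(H,A) unmet → unstack(H, A) is a no-op
after:  towers=[B; D; E; F; G/A/C; H] holding=-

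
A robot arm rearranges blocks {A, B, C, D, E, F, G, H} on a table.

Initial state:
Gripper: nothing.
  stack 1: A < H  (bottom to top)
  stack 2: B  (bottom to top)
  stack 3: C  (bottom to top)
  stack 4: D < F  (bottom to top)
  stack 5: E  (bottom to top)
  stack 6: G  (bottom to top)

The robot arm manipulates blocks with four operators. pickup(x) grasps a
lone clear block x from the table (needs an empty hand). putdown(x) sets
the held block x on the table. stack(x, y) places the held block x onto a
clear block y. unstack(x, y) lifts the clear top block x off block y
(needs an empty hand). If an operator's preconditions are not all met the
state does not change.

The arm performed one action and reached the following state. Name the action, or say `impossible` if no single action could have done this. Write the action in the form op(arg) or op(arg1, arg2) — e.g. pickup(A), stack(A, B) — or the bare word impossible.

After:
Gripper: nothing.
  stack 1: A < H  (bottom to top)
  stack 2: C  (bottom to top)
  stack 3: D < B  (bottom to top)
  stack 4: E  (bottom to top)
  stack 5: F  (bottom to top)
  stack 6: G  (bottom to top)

target: towers=[A/H; C; D/B; E; F; G] holding=-
         pickup(G) → towers=[A/H; B; C; D/F; E] holding=G
         pickup(E) → towers=[A/H; B; C; D/F; G] holding=E
     unstack(H, A) → towers=[A; B; C; D/F; E; G] holding=H
         pickup(B) → towers=[A/H; C; D/F; E; G] holding=B
     unstack(F, D) → towers=[A/H; B; C; D; E; G] holding=F
         pickup(C) → towers=[A/H; B; D/F; E; G] holding=C
none of the 6 applicable actions match → impossible

impossible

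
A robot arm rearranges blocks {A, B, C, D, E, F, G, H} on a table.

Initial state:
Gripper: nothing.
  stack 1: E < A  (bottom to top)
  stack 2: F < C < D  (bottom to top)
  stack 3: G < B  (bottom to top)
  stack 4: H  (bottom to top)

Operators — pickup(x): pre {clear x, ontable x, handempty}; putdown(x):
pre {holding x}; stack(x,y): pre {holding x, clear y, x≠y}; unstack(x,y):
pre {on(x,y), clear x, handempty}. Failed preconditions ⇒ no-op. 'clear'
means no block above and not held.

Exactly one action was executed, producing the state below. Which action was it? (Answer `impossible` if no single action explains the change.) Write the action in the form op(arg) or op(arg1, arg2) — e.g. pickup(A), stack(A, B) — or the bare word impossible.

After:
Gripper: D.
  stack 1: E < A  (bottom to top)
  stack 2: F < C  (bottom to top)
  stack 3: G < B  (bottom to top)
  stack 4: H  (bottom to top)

unstack(D, C)

target: towers=[E/A; F/C; G/B; H] holding=D
     unstack(A, E) → towers=[E; F/C/D; G/B; H] holding=A
         pickup(H) → towers=[E/A; F/C/D; G/B] holding=H
     unstack(B, G) → towers=[E/A; F/C/D; G; H] holding=B
     unstack(D, C) → towers=[E/A; F/C; G/B; H] holding=D  ← match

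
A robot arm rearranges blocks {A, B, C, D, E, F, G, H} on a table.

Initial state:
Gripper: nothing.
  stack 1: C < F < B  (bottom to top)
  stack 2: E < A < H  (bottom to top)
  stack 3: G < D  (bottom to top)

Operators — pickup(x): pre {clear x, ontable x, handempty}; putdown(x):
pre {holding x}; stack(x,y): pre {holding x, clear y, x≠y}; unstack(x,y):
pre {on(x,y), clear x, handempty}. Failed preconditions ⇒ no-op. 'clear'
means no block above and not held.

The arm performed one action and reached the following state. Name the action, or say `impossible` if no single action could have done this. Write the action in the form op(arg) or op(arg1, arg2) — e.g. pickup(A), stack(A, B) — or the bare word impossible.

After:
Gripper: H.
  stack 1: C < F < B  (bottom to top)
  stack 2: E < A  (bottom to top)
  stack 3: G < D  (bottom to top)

unstack(H, A)

target: towers=[C/F/B; E/A; G/D] holding=H
     unstack(H, A) → towers=[C/F/B; E/A; G/D] holding=H  ← match
     unstack(B, F) → towers=[C/F; E/A/H; G/D] holding=B
     unstack(D, G) → towers=[C/F/B; E/A/H; G] holding=D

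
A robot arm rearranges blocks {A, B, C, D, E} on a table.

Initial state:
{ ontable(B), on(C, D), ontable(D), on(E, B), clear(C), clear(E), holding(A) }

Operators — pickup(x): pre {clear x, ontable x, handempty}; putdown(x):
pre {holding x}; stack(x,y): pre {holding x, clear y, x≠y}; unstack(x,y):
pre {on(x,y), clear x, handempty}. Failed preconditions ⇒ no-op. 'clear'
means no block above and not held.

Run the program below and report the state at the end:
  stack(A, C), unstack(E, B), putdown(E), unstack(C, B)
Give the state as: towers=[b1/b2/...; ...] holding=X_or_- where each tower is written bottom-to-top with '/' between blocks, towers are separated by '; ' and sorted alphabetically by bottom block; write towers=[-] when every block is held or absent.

step 1 (stack(A, C)): towers=[B/E; D/C/A] holding=-
step 2 (unstack(E, B)): towers=[B; D/C/A] holding=E
step 3 (putdown(E)): towers=[B; D/C/A; E] holding=-
step 4 (unstack(C, B)) [no-op]: towers=[B; D/C/A; E] holding=-

towers=[B; D/C/A; E] holding=-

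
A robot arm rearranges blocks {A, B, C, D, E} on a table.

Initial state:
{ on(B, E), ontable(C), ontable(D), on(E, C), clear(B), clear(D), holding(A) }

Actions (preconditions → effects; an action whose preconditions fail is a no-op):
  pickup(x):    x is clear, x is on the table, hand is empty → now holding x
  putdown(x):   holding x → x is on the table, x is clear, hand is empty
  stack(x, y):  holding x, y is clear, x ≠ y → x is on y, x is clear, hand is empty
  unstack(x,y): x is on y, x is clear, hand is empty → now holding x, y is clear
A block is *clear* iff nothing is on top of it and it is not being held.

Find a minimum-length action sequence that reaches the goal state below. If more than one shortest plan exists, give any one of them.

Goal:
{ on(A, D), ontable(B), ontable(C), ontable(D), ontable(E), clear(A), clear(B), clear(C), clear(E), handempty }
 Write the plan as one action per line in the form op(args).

step 1 (stack(A, D)): towers=[C/E/B; D/A] holding=-
step 2 (unstack(B, E)): towers=[C/E; D/A] holding=B
step 3 (putdown(B)): towers=[B; C/E; D/A] holding=-
step 4 (unstack(E, C)): towers=[B; C; D/A] holding=E
step 5 (putdown(E)): towers=[B; C; D/A; E] holding=-
goal check: towers=[B; C; D/A; E] holding=- — reached (length 5, optimal by BFS)

stack(A, D)
unstack(B, E)
putdown(B)
unstack(E, C)
putdown(E)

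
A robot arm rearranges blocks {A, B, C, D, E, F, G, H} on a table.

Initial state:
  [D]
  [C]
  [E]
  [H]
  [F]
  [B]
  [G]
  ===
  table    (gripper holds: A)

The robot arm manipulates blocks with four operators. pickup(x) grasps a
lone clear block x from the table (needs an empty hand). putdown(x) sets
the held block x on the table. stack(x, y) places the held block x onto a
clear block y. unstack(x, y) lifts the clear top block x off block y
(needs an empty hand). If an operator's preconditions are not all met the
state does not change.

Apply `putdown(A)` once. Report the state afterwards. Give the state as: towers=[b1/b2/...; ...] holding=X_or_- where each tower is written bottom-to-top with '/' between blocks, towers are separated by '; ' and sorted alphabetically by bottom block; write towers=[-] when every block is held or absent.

before: towers=[G/B/F/H/E/C/D] holding=A
pre[putdown(A)]: holding(A) ✓
all met → apply putdown(A)
after:  towers=[A; G/B/F/H/E/C/D] holding=-

towers=[A; G/B/F/H/E/C/D] holding=-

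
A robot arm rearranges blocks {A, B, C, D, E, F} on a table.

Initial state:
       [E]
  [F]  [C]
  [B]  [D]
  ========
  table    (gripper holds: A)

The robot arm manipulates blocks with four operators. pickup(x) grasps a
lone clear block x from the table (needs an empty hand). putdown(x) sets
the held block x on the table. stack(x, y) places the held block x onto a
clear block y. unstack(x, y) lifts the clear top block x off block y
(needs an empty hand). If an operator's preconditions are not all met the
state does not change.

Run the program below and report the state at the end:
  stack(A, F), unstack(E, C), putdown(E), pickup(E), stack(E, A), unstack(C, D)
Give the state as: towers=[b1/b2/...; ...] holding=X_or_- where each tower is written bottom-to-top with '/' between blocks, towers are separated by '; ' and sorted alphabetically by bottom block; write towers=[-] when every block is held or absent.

towers=[B/F/A/E; D] holding=C

step 1 (stack(A, F)): towers=[B/F/A; D/C/E] holding=-
step 2 (unstack(E, C)): towers=[B/F/A; D/C] holding=E
step 3 (putdown(E)): towers=[B/F/A; D/C; E] holding=-
step 4 (pickup(E)): towers=[B/F/A; D/C] holding=E
step 5 (stack(E, A)): towers=[B/F/A/E; D/C] holding=-
step 6 (unstack(C, D)): towers=[B/F/A/E; D] holding=C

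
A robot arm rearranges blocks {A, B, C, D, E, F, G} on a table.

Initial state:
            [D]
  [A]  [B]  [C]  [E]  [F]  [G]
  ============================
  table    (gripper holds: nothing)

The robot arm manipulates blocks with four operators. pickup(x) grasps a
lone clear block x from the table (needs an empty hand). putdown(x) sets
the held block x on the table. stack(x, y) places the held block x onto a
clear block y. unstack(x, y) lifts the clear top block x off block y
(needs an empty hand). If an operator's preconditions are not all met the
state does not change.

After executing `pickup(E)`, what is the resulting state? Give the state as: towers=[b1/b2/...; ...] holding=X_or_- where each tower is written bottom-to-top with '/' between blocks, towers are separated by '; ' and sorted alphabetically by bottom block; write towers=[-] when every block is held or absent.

towers=[A; B; C/D; F; G] holding=E

before: towers=[A; B; C/D; E; F; G] holding=-
pre[pickup(E)]: clear(E) ok, ontable(E) ok, handempty ok
all met → apply pickup(E)
after:  towers=[A; B; C/D; F; G] holding=E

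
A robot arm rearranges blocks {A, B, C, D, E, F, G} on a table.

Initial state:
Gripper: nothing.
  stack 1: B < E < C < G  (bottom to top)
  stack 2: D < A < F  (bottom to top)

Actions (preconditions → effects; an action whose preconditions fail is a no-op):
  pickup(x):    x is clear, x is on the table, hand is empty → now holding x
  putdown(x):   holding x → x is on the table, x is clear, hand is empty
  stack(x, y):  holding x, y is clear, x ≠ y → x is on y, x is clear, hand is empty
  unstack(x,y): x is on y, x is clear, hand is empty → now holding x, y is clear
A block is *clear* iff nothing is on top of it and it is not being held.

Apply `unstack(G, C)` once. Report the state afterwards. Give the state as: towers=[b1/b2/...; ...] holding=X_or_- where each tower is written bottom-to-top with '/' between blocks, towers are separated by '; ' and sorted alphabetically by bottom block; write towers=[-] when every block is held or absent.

towers=[B/E/C; D/A/F] holding=G

before: towers=[B/E/C/G; D/A/F] holding=-
pre[unstack(G, C)]: on(G,C) yes, clear(G) yes, handempty yes
all met → apply unstack(G, C)
after:  towers=[B/E/C; D/A/F] holding=G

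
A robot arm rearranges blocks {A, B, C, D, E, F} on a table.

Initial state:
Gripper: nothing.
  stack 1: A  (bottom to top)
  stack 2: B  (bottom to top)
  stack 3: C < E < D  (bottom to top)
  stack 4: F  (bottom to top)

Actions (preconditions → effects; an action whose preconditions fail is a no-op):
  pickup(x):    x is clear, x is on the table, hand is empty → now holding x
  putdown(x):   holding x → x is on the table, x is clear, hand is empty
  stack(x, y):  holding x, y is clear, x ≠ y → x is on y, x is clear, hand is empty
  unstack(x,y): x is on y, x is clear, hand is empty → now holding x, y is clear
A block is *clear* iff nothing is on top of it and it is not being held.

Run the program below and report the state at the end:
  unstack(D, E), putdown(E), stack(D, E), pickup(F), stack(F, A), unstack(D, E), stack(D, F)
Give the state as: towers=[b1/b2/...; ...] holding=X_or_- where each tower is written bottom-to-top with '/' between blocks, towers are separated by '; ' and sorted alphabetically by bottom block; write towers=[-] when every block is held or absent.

step 1 (unstack(D, E)): towers=[A; B; C/E; F] holding=D
step 2 (putdown(E)) [no-op]: towers=[A; B; C/E; F] holding=D
step 3 (stack(D, E)): towers=[A; B; C/E/D; F] holding=-
step 4 (pickup(F)): towers=[A; B; C/E/D] holding=F
step 5 (stack(F, A)): towers=[A/F; B; C/E/D] holding=-
step 6 (unstack(D, E)): towers=[A/F; B; C/E] holding=D
step 7 (stack(D, F)): towers=[A/F/D; B; C/E] holding=-

towers=[A/F/D; B; C/E] holding=-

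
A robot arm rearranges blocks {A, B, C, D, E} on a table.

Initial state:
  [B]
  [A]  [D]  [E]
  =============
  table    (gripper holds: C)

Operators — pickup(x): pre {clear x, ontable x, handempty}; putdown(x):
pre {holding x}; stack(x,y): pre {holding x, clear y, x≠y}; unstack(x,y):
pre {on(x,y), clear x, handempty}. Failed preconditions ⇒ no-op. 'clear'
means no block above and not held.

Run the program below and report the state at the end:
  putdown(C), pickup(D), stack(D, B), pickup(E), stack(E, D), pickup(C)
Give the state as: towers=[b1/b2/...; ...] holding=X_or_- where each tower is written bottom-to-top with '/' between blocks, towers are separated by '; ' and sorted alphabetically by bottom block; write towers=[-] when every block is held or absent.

step 1 (putdown(C)): towers=[A/B; C; D; E] holding=-
step 2 (pickup(D)): towers=[A/B; C; E] holding=D
step 3 (stack(D, B)): towers=[A/B/D; C; E] holding=-
step 4 (pickup(E)): towers=[A/B/D; C] holding=E
step 5 (stack(E, D)): towers=[A/B/D/E; C] holding=-
step 6 (pickup(C)): towers=[A/B/D/E] holding=C

towers=[A/B/D/E] holding=C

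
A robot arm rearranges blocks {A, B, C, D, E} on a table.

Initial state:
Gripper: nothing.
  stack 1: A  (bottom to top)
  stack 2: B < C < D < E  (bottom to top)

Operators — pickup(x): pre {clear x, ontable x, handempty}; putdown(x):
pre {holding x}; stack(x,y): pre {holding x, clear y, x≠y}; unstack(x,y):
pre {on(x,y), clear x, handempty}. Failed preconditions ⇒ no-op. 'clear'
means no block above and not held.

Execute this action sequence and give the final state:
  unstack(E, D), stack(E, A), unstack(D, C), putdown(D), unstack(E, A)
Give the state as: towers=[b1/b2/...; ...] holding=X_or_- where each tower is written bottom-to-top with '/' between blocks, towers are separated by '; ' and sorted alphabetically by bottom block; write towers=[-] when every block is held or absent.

step 1 (unstack(E, D)): towers=[A; B/C/D] holding=E
step 2 (stack(E, A)): towers=[A/E; B/C/D] holding=-
step 3 (unstack(D, C)): towers=[A/E; B/C] holding=D
step 4 (putdown(D)): towers=[A/E; B/C; D] holding=-
step 5 (unstack(E, A)): towers=[A; B/C; D] holding=E

towers=[A; B/C; D] holding=E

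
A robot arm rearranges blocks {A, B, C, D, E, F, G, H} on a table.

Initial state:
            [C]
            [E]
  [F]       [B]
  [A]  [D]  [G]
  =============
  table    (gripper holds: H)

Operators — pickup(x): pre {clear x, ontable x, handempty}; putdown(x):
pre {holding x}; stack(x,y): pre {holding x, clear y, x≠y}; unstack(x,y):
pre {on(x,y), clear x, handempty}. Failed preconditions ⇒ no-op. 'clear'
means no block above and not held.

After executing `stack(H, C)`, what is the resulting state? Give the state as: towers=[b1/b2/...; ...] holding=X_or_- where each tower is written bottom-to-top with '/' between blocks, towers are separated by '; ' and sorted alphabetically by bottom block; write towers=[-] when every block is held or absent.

before: towers=[A/F; D; G/B/E/C] holding=H
pre[stack(H, C)]: holding(H) yes, clear(C) yes, H≠C yes
all met → apply stack(H, C)
after:  towers=[A/F; D; G/B/E/C/H] holding=-

towers=[A/F; D; G/B/E/C/H] holding=-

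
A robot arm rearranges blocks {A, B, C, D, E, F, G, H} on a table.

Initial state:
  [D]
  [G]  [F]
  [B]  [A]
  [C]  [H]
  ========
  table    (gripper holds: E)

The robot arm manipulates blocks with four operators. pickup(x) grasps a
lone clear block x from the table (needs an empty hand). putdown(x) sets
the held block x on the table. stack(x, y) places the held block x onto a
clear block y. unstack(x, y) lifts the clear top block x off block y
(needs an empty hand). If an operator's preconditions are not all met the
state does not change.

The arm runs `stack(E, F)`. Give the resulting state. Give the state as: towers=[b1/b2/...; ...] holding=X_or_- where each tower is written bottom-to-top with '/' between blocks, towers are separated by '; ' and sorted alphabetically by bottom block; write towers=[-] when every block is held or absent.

towers=[C/B/G/D; H/A/F/E] holding=-

before: towers=[C/B/G/D; H/A/F] holding=E
pre[stack(E, F)]: holding(E) yes, clear(F) yes, E≠F yes
all met → apply stack(E, F)
after:  towers=[C/B/G/D; H/A/F/E] holding=-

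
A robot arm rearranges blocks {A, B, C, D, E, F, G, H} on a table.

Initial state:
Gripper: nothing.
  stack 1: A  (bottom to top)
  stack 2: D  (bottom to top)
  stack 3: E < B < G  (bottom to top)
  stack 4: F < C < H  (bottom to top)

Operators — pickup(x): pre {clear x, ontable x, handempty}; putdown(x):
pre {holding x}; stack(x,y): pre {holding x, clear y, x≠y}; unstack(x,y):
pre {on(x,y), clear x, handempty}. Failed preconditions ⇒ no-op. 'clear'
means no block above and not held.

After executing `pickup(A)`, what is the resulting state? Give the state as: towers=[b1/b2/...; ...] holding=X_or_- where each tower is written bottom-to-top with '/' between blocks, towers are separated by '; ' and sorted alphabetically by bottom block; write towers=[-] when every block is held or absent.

towers=[D; E/B/G; F/C/H] holding=A

before: towers=[A; D; E/B/G; F/C/H] holding=-
pre[pickup(A)]: clear(A) ok, ontable(A) ok, handempty ok
all met → apply pickup(A)
after:  towers=[D; E/B/G; F/C/H] holding=A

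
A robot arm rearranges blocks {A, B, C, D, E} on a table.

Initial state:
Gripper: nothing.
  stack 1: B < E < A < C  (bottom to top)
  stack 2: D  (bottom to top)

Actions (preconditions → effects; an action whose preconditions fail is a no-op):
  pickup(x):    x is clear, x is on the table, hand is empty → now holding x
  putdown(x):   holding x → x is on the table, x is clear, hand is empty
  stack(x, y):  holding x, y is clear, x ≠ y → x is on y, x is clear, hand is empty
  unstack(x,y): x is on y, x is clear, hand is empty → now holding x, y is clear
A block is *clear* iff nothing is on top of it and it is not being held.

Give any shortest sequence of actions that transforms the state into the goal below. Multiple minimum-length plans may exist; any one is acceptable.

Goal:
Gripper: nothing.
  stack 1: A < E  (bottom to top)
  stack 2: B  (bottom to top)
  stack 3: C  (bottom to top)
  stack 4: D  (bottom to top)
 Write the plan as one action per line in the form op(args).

unstack(C, A)
putdown(C)
unstack(A, E)
putdown(A)
unstack(E, B)
stack(E, A)

step 1 (unstack(C, A)): towers=[B/E/A; D] holding=C
step 2 (putdown(C)): towers=[B/E/A; C; D] holding=-
step 3 (unstack(A, E)): towers=[B/E; C; D] holding=A
step 4 (putdown(A)): towers=[A; B/E; C; D] holding=-
step 5 (unstack(E, B)): towers=[A; B; C; D] holding=E
step 6 (stack(E, A)): towers=[A/E; B; C; D] holding=-
goal check: towers=[A/E; B; C; D] holding=- — reached (length 6, optimal by BFS)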